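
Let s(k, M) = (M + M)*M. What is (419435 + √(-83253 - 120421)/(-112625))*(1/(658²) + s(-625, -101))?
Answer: 3705008409866115/432964 - 519607737*I*√203674/2868386500 ≈ 8.5573e+9 - 81.753*I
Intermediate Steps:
s(k, M) = 2*M² (s(k, M) = (2*M)*M = 2*M²)
(419435 + √(-83253 - 120421)/(-112625))*(1/(658²) + s(-625, -101)) = (419435 + √(-83253 - 120421)/(-112625))*(1/(658²) + 2*(-101)²) = (419435 + √(-203674)*(-1/112625))*(1/432964 + 2*10201) = (419435 + (I*√203674)*(-1/112625))*(1/432964 + 20402) = (419435 - I*√203674/112625)*(8833331529/432964) = 3705008409866115/432964 - 519607737*I*√203674/2868386500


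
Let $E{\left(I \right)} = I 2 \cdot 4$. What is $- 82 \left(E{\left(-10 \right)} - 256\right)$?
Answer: $27552$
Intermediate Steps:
$E{\left(I \right)} = 8 I$ ($E{\left(I \right)} = 2 I 4 = 8 I$)
$- 82 \left(E{\left(-10 \right)} - 256\right) = - 82 \left(8 \left(-10\right) - 256\right) = - 82 \left(-80 - 256\right) = \left(-82\right) \left(-336\right) = 27552$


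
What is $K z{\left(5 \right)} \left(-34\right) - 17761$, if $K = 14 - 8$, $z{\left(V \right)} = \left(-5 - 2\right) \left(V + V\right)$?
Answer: $-3481$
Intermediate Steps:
$z{\left(V \right)} = - 14 V$ ($z{\left(V \right)} = - 7 \cdot 2 V = - 14 V$)
$K = 6$ ($K = 14 - 8 = 6$)
$K z{\left(5 \right)} \left(-34\right) - 17761 = 6 \left(\left(-14\right) 5\right) \left(-34\right) - 17761 = 6 \left(-70\right) \left(-34\right) - 17761 = \left(-420\right) \left(-34\right) - 17761 = 14280 - 17761 = -3481$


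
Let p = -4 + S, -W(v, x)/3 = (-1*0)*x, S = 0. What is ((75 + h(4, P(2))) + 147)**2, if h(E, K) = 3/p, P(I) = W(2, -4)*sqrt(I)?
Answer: 783225/16 ≈ 48952.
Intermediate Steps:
W(v, x) = 0 (W(v, x) = -3*(-1*0)*x = -0*x = -3*0 = 0)
p = -4 (p = -4 + 0 = -4)
P(I) = 0 (P(I) = 0*sqrt(I) = 0)
h(E, K) = -3/4 (h(E, K) = 3/(-4) = 3*(-1/4) = -3/4)
((75 + h(4, P(2))) + 147)**2 = ((75 - 3/4) + 147)**2 = (297/4 + 147)**2 = (885/4)**2 = 783225/16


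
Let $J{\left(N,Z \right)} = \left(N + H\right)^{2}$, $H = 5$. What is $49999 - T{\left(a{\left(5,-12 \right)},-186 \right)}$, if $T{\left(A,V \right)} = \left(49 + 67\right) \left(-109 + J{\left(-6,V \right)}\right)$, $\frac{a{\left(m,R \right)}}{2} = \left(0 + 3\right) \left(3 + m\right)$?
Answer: $62527$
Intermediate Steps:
$J{\left(N,Z \right)} = \left(5 + N\right)^{2}$ ($J{\left(N,Z \right)} = \left(N + 5\right)^{2} = \left(5 + N\right)^{2}$)
$a{\left(m,R \right)} = 18 + 6 m$ ($a{\left(m,R \right)} = 2 \left(0 + 3\right) \left(3 + m\right) = 2 \cdot 3 \left(3 + m\right) = 2 \left(9 + 3 m\right) = 18 + 6 m$)
$T{\left(A,V \right)} = -12528$ ($T{\left(A,V \right)} = \left(49 + 67\right) \left(-109 + \left(5 - 6\right)^{2}\right) = 116 \left(-109 + \left(-1\right)^{2}\right) = 116 \left(-109 + 1\right) = 116 \left(-108\right) = -12528$)
$49999 - T{\left(a{\left(5,-12 \right)},-186 \right)} = 49999 - -12528 = 49999 + 12528 = 62527$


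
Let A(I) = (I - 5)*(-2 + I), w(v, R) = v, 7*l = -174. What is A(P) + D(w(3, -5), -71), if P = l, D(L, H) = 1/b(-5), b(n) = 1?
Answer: 39341/49 ≈ 802.88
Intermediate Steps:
l = -174/7 (l = (⅐)*(-174) = -174/7 ≈ -24.857)
D(L, H) = 1 (D(L, H) = 1/1 = 1)
P = -174/7 ≈ -24.857
A(I) = (-5 + I)*(-2 + I)
A(P) + D(w(3, -5), -71) = (10 + (-174/7)² - 7*(-174/7)) + 1 = (10 + 30276/49 + 174) + 1 = 39292/49 + 1 = 39341/49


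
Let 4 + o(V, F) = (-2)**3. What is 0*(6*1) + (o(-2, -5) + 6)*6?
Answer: -36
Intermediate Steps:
o(V, F) = -12 (o(V, F) = -4 + (-2)**3 = -4 - 8 = -12)
0*(6*1) + (o(-2, -5) + 6)*6 = 0*(6*1) + (-12 + 6)*6 = 0*6 - 6*6 = 0 - 36 = -36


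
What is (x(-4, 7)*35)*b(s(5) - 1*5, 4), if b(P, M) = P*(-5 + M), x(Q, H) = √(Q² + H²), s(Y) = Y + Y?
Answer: -175*√65 ≈ -1410.9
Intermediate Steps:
s(Y) = 2*Y
x(Q, H) = √(H² + Q²)
(x(-4, 7)*35)*b(s(5) - 1*5, 4) = (√(7² + (-4)²)*35)*((2*5 - 1*5)*(-5 + 4)) = (√(49 + 16)*35)*((10 - 5)*(-1)) = (√65*35)*(5*(-1)) = (35*√65)*(-5) = -175*√65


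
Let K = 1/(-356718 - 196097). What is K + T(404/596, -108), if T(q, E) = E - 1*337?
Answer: -246002676/552815 ≈ -445.00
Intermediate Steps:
T(q, E) = -337 + E (T(q, E) = E - 337 = -337 + E)
K = -1/552815 (K = 1/(-552815) = -1/552815 ≈ -1.8089e-6)
K + T(404/596, -108) = -1/552815 + (-337 - 108) = -1/552815 - 445 = -246002676/552815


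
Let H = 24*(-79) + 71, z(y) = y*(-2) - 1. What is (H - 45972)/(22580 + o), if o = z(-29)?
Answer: -47797/22637 ≈ -2.1115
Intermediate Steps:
z(y) = -1 - 2*y (z(y) = -2*y - 1 = -1 - 2*y)
H = -1825 (H = -1896 + 71 = -1825)
o = 57 (o = -1 - 2*(-29) = -1 + 58 = 57)
(H - 45972)/(22580 + o) = (-1825 - 45972)/(22580 + 57) = -47797/22637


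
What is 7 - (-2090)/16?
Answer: 1101/8 ≈ 137.63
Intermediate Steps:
7 - (-2090)/16 = 7 - 55*(-19/8) = 7 + 1045/8 = 1101/8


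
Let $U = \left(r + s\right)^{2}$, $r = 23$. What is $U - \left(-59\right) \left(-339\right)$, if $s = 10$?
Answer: $-18912$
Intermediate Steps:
$U = 1089$ ($U = \left(23 + 10\right)^{2} = 33^{2} = 1089$)
$U - \left(-59\right) \left(-339\right) = 1089 - \left(-59\right) \left(-339\right) = 1089 - 20001 = -18912$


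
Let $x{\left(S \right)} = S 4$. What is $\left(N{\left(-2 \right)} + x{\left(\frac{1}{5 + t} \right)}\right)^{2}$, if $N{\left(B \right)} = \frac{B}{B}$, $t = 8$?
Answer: $\frac{289}{169} \approx 1.7101$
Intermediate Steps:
$N{\left(B \right)} = 1$
$x{\left(S \right)} = 4 S$
$\left(N{\left(-2 \right)} + x{\left(\frac{1}{5 + t} \right)}\right)^{2} = \left(1 + \frac{4}{5 + 8}\right)^{2} = \left(1 + \frac{4}{13}\right)^{2} = \left(\frac{17}{13}\right)^{2} = \frac{289}{169}$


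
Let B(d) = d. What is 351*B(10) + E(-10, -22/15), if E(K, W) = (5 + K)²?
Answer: 3535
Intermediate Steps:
351*B(10) + E(-10, -22/15) = 351*10 + (5 - 10)² = 3510 + (-5)² = 3510 + 25 = 3535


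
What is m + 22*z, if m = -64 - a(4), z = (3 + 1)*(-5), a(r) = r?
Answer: -508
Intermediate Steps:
z = -20 (z = 4*(-5) = -20)
m = -68 (m = -64 - 1*4 = -64 - 4 = -68)
m + 22*z = -68 + 22*(-20) = -68 - 440 = -508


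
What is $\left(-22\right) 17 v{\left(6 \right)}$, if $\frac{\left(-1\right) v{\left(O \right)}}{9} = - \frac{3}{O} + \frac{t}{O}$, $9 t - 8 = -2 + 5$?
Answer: $- \frac{2992}{3} \approx -997.33$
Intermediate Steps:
$t = \frac{11}{9}$ ($t = \frac{8}{9} + \frac{-2 + 5}{9} = \frac{8}{9} + \frac{1}{9} \cdot 3 = \frac{8}{9} + \frac{1}{3} = \frac{11}{9} \approx 1.2222$)
$v{\left(O \right)} = \frac{16}{O}$ ($v{\left(O \right)} = - 9 \left(- \frac{3}{O} + \frac{11}{9 O}\right) = - 9 \left(- \frac{16}{9 O}\right) = \frac{16}{O}$)
$\left(-22\right) 17 v{\left(6 \right)} = \left(-22\right) 17 \cdot \frac{16}{6} = - 374 \cdot 16 \cdot \frac{1}{6} = \left(-374\right) \frac{8}{3} = - \frac{2992}{3}$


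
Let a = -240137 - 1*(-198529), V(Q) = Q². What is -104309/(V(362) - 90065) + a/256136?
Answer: -3552793032/1312024643 ≈ -2.7079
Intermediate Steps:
a = -41608 (a = -240137 + 198529 = -41608)
-104309/(V(362) - 90065) + a/256136 = -104309/(362² - 90065) - 41608/256136 = -104309/(131044 - 90065) - 41608*1/256136 = -104309/40979 - 5201/32017 = -3552793032/1312024643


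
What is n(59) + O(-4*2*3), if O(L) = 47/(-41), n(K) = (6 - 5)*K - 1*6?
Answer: 2126/41 ≈ 51.854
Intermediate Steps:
n(K) = -6 + K (n(K) = 1*K - 6 = K - 6 = -6 + K)
O(L) = -47/41 (O(L) = 47*(-1/41) = -47/41)
n(59) + O(-4*2*3) = (-6 + 59) - 47/41 = 53 - 47/41 = 2126/41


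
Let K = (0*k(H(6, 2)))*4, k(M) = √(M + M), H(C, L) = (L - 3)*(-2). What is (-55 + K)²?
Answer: 3025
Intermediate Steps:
H(C, L) = 6 - 2*L (H(C, L) = (-3 + L)*(-2) = 6 - 2*L)
k(M) = √2*√M (k(M) = √(2*M) = √2*√M)
K = 0 (K = (0*(√2*√(6 - 2*2)))*4 = (0*(√2*√(6 - 4)))*4 = (0*(√2*√2))*4 = (0*2)*4 = 0*4 = 0)
(-55 + K)² = (-55 + 0)² = (-55)² = 3025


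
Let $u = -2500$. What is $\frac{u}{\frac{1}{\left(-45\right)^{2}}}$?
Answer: $-5062500$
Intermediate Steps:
$\frac{u}{\frac{1}{\left(-45\right)^{2}}} = - \frac{2500}{\frac{1}{\left(-45\right)^{2}}} = - \frac{2500}{\frac{1}{2025}} = - 2500 \frac{1}{\frac{1}{2025}} = \left(-2500\right) 2025 = -5062500$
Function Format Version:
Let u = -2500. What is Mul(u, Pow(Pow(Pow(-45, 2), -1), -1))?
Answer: -5062500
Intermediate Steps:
Mul(u, Pow(Pow(Pow(-45, 2), -1), -1)) = Mul(-2500, Pow(Pow(Pow(-45, 2), -1), -1)) = Mul(-2500, Pow(Pow(2025, -1), -1)) = Mul(-2500, Pow(Rational(1, 2025), -1)) = Mul(-2500, 2025) = -5062500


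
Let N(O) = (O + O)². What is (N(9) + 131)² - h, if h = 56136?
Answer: 150889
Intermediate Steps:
N(O) = 4*O² (N(O) = (2*O)² = 4*O²)
(N(9) + 131)² - h = (4*9² + 131)² - 1*56136 = (4*81 + 131)² - 56136 = (324 + 131)² - 56136 = 455² - 56136 = 207025 - 56136 = 150889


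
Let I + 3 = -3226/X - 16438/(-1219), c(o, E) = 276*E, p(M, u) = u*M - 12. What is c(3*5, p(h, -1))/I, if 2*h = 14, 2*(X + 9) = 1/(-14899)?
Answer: -571447554596/40202701045 ≈ -14.214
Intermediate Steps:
X = -268183/29798 (X = -9 + (1/2)/(-14899) = -9 + (1/2)*(-1/14899) = -9 - 1/29798 = -268183/29798 ≈ -9.0000)
h = 7 (h = (1/2)*14 = 7)
p(M, u) = -12 + M*u (p(M, u) = M*u - 12 = -12 + M*u)
I = 120608103135/326915077 (I = -3 + (-3226/(-268183/29798) - 16438/(-1219)) = -3 + (-3226*(-29798/268183) - 16438*(-1/1219)) = -3 + (96128348/268183 + 16438/1219) = -3 + 121588848366/326915077 = 120608103135/326915077 ≈ 368.93)
c(3*5, p(h, -1))/I = (276*(-12 + 7*(-1)))/(120608103135/326915077) = (276*(-12 - 7))*(326915077/120608103135) = (276*(-19))*(326915077/120608103135) = -5244*326915077/120608103135 = -571447554596/40202701045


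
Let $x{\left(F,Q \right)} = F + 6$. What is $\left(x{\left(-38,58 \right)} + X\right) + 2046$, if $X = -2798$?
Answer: $-784$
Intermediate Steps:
$x{\left(F,Q \right)} = 6 + F$
$\left(x{\left(-38,58 \right)} + X\right) + 2046 = \left(\left(6 - 38\right) - 2798\right) + 2046 = \left(-32 - 2798\right) + 2046 = -2830 + 2046 = -784$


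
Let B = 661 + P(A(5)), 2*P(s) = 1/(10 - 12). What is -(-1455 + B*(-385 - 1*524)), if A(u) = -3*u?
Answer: 2408307/4 ≈ 6.0208e+5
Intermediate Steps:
P(s) = -¼ (P(s) = 1/(2*(10 - 12)) = (½)/(-2) = (½)*(-½) = -¼)
B = 2643/4 (B = 661 - ¼ = 2643/4 ≈ 660.75)
-(-1455 + B*(-385 - 1*524)) = -(-1455 + 2643*(-385 - 1*524)/4) = -(-1455 + 2643*(-385 - 524)/4) = -(-1455 + (2643/4)*(-909)) = -(-1455 - 2402487/4) = -1*(-2408307/4) = 2408307/4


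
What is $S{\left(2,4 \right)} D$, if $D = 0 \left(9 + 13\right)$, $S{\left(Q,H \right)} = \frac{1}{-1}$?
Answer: $0$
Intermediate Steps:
$S{\left(Q,H \right)} = -1$
$D = 0$ ($D = 0 \cdot 22 = 0$)
$S{\left(2,4 \right)} D = \left(-1\right) 0 = 0$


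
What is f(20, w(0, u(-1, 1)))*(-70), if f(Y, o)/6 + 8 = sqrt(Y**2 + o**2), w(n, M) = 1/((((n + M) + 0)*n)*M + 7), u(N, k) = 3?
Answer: 3360 - 60*sqrt(19601) ≈ -5040.2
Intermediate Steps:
w(n, M) = 1/(7 + M*n*(M + n)) (w(n, M) = 1/((((M + n) + 0)*n)*M + 7) = 1/(((M + n)*n)*M + 7) = 1/((n*(M + n))*M + 7) = 1/(M*n*(M + n) + 7) = 1/(7 + M*n*(M + n)))
f(Y, o) = -48 + 6*sqrt(Y**2 + o**2)
f(20, w(0, u(-1, 1)))*(-70) = (-48 + 6*sqrt(20**2 + (1/(7 + 3*0**2 + 0*3**2))**2))*(-70) = (-48 + 6*sqrt(400 + (1/(7 + 3*0 + 0*9))**2))*(-70) = (-48 + 6*sqrt(400 + (1/(7 + 0 + 0))**2))*(-70) = (-48 + 6*sqrt(400 + (1/7)**2))*(-70) = (-48 + 6*sqrt(400 + 1/49))*(-70) = (-48 + 6*sqrt(19601/49))*(-70) = (-48 + 6*(sqrt(19601)/7))*(-70) = (-48 + 6*sqrt(19601)/7)*(-70) = 3360 - 60*sqrt(19601)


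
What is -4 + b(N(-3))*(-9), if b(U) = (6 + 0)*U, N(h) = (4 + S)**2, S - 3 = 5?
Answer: -7780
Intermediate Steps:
S = 8 (S = 3 + 5 = 8)
N(h) = 144 (N(h) = (4 + 8)**2 = 12**2 = 144)
b(U) = 6*U
-4 + b(N(-3))*(-9) = -4 + (6*144)*(-9) = -4 + 864*(-9) = -4 - 7776 = -7780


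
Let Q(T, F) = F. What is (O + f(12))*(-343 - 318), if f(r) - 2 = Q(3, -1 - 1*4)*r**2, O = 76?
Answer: 424362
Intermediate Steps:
f(r) = 2 - 5*r**2 (f(r) = 2 + (-1 - 1*4)*r**2 = 2 + (-1 - 4)*r**2 = 2 - 5*r**2)
(O + f(12))*(-343 - 318) = (76 + (2 - 5*12**2))*(-343 - 318) = (76 + (2 - 5*144))*(-661) = (76 + (2 - 720))*(-661) = (76 - 718)*(-661) = -642*(-661) = 424362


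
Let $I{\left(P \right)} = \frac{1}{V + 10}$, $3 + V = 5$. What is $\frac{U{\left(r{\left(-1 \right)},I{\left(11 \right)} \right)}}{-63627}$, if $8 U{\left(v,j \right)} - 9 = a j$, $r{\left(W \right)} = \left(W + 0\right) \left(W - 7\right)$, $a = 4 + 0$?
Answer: $- \frac{7}{381762} \approx -1.8336 \cdot 10^{-5}$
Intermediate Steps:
$V = 2$ ($V = -3 + 5 = 2$)
$a = 4$
$r{\left(W \right)} = W \left(-7 + W\right)$
$I{\left(P \right)} = \frac{1}{12}$ ($I{\left(P \right)} = \frac{1}{2 + 10} = \frac{1}{12}$)
$U{\left(v,j \right)} = \frac{9}{8} + \frac{j}{2}$ ($U{\left(v,j \right)} = \frac{9}{8} + \frac{4 j}{8} = \frac{9}{8} + \frac{j}{2}$)
$\frac{U{\left(r{\left(-1 \right)},I{\left(11 \right)} \right)}}{-63627} = \frac{\frac{9}{8} + \frac{1}{2} \cdot \frac{1}{12}}{-63627} = \left(\frac{9}{8} + \frac{1}{24}\right) \left(- \frac{1}{63627}\right) = \frac{7}{6} \left(- \frac{1}{63627}\right) = - \frac{7}{381762}$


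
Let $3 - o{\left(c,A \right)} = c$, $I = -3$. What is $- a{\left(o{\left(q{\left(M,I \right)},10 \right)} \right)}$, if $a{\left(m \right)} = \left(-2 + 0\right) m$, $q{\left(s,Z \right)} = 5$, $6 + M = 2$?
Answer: $-4$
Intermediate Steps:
$M = -4$ ($M = -6 + 2 = -4$)
$o{\left(c,A \right)} = 3 - c$
$a{\left(m \right)} = - 2 m$
$- a{\left(o{\left(q{\left(M,I \right)},10 \right)} \right)} = - \left(-2\right) \left(3 - 5\right) = - \left(-2\right) \left(-2\right) = \left(-1\right) 4 = -4$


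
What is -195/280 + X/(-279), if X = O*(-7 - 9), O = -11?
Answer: -20737/15624 ≈ -1.3273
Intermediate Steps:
X = 176 (X = -11*(-7 - 9) = -11*(-16) = 176)
-195/280 + X/(-279) = -195/280 + 176/(-279) = -195*1/280 + 176*(-1/279) = -39/56 - 176/279 = -20737/15624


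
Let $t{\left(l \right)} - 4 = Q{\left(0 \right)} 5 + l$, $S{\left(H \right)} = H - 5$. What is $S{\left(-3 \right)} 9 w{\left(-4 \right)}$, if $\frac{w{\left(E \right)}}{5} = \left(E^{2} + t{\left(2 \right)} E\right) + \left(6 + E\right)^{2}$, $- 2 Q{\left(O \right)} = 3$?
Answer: $-9360$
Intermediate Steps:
$Q{\left(O \right)} = - \frac{3}{2}$ ($Q{\left(O \right)} = \left(- \frac{1}{2}\right) 3 = - \frac{3}{2}$)
$S{\left(H \right)} = -5 + H$ ($S{\left(H \right)} = H - 5 = -5 + H$)
$t{\left(l \right)} = - \frac{7}{2} + l$ ($t{\left(l \right)} = 4 + \left(\left(- \frac{3}{2}\right) 5 + l\right) = 4 + \left(- \frac{15}{2} + l\right) = - \frac{7}{2} + l$)
$w{\left(E \right)} = 5 E^{2} + 5 \left(6 + E\right)^{2} - \frac{15 E}{2}$ ($w{\left(E \right)} = 5 \left(\left(E^{2} + \left(- \frac{7}{2} + 2\right) E\right) + \left(6 + E\right)^{2}\right) = 5 \left(\left(E^{2} - \frac{3 E}{2}\right) + \left(6 + E\right)^{2}\right) = 5 \left(E^{2} + \left(6 + E\right)^{2} - \frac{3 E}{2}\right) = 5 E^{2} + 5 \left(6 + E\right)^{2} - \frac{15 E}{2}$)
$S{\left(-3 \right)} 9 w{\left(-4 \right)} = \left(-5 - 3\right) 9 \left(180 + 10 \left(-4\right)^{2} + \frac{105}{2} \left(-4\right)\right) = \left(-8\right) 9 \left(180 + 10 \cdot 16 - 210\right) = - 72 \left(180 + 160 - 210\right) = \left(-72\right) 130 = -9360$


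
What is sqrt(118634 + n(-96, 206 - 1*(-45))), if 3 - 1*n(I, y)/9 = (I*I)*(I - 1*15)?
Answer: sqrt(9325445) ≈ 3053.8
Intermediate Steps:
n(I, y) = 27 - 9*I**2*(-15 + I) (n(I, y) = 27 - 9*I*I*(I - 1*15) = 27 - 9*I**2*(I - 15) = 27 - 9*I**2*(-15 + I))
sqrt(118634 + n(-96, 206 - 1*(-45))) = sqrt(118634 + (27 - 9*(-96)**3 + 135*(-96)**2)) = sqrt(118634 + (27 - 9*(-884736) + 135*9216)) = sqrt(118634 + (27 + 7962624 + 1244160)) = sqrt(118634 + 9206811) = sqrt(9325445)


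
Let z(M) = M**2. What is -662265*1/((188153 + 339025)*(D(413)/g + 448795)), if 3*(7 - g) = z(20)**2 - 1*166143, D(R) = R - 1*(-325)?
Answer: -340183455/121530985476311 ≈ -2.7991e-6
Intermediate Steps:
D(R) = 325 + R (D(R) = R + 325 = 325 + R)
g = 6164/3 (g = 7 - ((20**2)**2 - 1*166143)/3 = 7 - (400**2 - 166143)/3 = 7 - (160000 - 166143)/3 = 7 - 1/3*(-6143) = 7 + 6143/3 = 6164/3 ≈ 2054.7)
-662265*1/((188153 + 339025)*(D(413)/g + 448795)) = -662265*1/((188153 + 339025)*((325 + 413)/(6164/3) + 448795)) = -662265*1/(527178*(738*(3/6164) + 448795)) = -662265*1/(527178*(1107/3082 + 448795)) = -662265/((1383187297/3082)*527178) = -662265/364592956428933/1541 = -662265*1541/364592956428933 = -340183455/121530985476311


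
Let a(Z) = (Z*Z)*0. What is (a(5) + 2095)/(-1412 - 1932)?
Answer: -2095/3344 ≈ -0.62650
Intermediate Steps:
a(Z) = 0 (a(Z) = Z**2*0 = 0)
(a(5) + 2095)/(-1412 - 1932) = (0 + 2095)/(-1412 - 1932) = 2095/(-3344) = 2095*(-1/3344) = -2095/3344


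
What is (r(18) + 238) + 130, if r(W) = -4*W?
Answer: 296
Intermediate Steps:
(r(18) + 238) + 130 = (-4*18 + 238) + 130 = (-72 + 238) + 130 = 166 + 130 = 296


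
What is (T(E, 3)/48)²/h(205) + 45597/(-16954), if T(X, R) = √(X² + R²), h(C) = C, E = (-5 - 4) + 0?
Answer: -119638051/44487296 ≈ -2.6893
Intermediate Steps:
E = -9 (E = -9 + 0 = -9)
T(X, R) = √(R² + X²)
(T(E, 3)/48)²/h(205) + 45597/(-16954) = (√(3² + (-9)²)/48)²/205 + 45597/(-16954) = (√(9 + 81)*(1/48))²*(1/205) + 45597*(-1/16954) = (√90*(1/48))²*(1/205) - 45597/16954 = ((3*√10)*(1/48))²*(1/205) - 45597/16954 = (√10/16)²*(1/205) - 45597/16954 = (5/128)*(1/205) - 45597/16954 = 1/5248 - 45597/16954 = -119638051/44487296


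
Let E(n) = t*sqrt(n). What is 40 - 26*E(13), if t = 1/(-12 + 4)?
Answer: 40 + 13*sqrt(13)/4 ≈ 51.718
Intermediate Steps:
t = -1/8 (t = 1/(-8) = -1/8 ≈ -0.12500)
E(n) = -sqrt(n)/8
40 - 26*E(13) = 40 - (-13)*sqrt(13)/4 = 40 + 13*sqrt(13)/4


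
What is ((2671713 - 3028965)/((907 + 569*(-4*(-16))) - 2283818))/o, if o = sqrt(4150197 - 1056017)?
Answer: 178626*sqrt(773545)/1737764974775 ≈ 9.0406e-5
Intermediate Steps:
o = 2*sqrt(773545) (o = sqrt(3094180) = 2*sqrt(773545) ≈ 1759.0)
((2671713 - 3028965)/((907 + 569*(-4*(-16))) - 2283818))/o = ((2671713 - 3028965)/((907 + 569*(-4*(-16))) - 2283818))/((2*sqrt(773545))) = (-357252/((907 + 569*64) - 2283818))*(sqrt(773545)/1547090) = (-357252/((907 + 36416) - 2283818))*(sqrt(773545)/1547090) = (-357252/(37323 - 2283818))*(sqrt(773545)/1547090) = (-357252/(-2246495))*(sqrt(773545)/1547090) = (-357252*(-1/2246495))*(sqrt(773545)/1547090) = 357252*(sqrt(773545)/1547090)/2246495 = 178626*sqrt(773545)/1737764974775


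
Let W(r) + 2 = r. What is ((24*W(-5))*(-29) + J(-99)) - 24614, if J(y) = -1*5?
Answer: -19747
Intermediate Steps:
J(y) = -5
W(r) = -2 + r
((24*W(-5))*(-29) + J(-99)) - 24614 = ((24*(-2 - 5))*(-29) - 5) - 24614 = ((24*(-7))*(-29) - 5) - 24614 = (-168*(-29) - 5) - 24614 = (4872 - 5) - 24614 = 4867 - 24614 = -19747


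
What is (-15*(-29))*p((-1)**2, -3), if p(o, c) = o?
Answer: 435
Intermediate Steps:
(-15*(-29))*p((-1)**2, -3) = -15*(-29)*(-1)**2 = 435*1 = 435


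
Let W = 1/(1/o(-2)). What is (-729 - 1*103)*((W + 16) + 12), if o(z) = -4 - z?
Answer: -21632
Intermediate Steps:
W = -2 (W = 1/(1/(-4 - 1*(-2))) = 1/(1/(-4 + 2)) = 1/(1/(-2)) = 1/(-1/2) = -2)
(-729 - 1*103)*((W + 16) + 12) = (-729 - 1*103)*((-2 + 16) + 12) = (-729 - 103)*(14 + 12) = -832*26 = -21632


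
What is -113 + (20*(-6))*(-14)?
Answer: 1567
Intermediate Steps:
-113 + (20*(-6))*(-14) = -113 - 120*(-14) = -113 + 1680 = 1567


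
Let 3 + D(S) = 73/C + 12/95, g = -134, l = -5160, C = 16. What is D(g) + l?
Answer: -7840633/1520 ≈ -5158.3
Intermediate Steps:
D(S) = 2567/1520 (D(S) = -3 + (73/16 + 12/95) = -3 + 7127/1520 = 2567/1520)
D(g) + l = 2567/1520 - 5160 = -7840633/1520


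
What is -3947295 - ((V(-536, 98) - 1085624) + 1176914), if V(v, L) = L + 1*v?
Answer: -4038147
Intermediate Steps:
V(v, L) = L + v
-3947295 - ((V(-536, 98) - 1085624) + 1176914) = -3947295 - (((98 - 536) - 1085624) + 1176914) = -3947295 - ((-438 - 1085624) + 1176914) = -3947295 - (-1086062 + 1176914) = -3947295 - 1*90852 = -3947295 - 90852 = -4038147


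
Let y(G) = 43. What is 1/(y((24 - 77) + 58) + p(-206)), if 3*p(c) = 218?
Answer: 3/347 ≈ 0.0086455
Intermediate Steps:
p(c) = 218/3 (p(c) = (⅓)*218 = 218/3)
1/(y((24 - 77) + 58) + p(-206)) = 1/(43 + 218/3) = 1/(347/3) = 3/347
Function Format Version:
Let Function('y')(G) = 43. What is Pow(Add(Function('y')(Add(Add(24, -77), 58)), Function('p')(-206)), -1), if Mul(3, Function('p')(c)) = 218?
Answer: Rational(3, 347) ≈ 0.0086455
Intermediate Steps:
Function('p')(c) = Rational(218, 3) (Function('p')(c) = Mul(Rational(1, 3), 218) = Rational(218, 3))
Pow(Add(Function('y')(Add(Add(24, -77), 58)), Function('p')(-206)), -1) = Pow(Add(43, Rational(218, 3)), -1) = Pow(Rational(347, 3), -1) = Rational(3, 347)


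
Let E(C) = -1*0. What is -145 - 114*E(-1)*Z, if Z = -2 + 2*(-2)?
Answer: -145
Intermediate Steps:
E(C) = 0
Z = -6 (Z = -2 - 4 = -6)
-145 - 114*E(-1)*Z = -145 - 0*(-6) = -145 - 114*0 = -145 + 0 = -145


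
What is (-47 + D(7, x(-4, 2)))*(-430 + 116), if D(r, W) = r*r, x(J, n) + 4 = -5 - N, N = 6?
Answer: -628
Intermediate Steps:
x(J, n) = -15 (x(J, n) = -4 + (-5 - 1*6) = -4 + (-5 - 6) = -4 - 11 = -15)
D(r, W) = r²
(-47 + D(7, x(-4, 2)))*(-430 + 116) = (-47 + 7²)*(-430 + 116) = (-47 + 49)*(-314) = 2*(-314) = -628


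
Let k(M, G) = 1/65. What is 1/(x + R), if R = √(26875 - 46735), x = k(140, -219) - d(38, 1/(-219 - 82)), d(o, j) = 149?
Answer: -52455/14807363 - 4225*I*√4965/88844178 ≈ -0.0035425 - 0.0033509*I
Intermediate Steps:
k(M, G) = 1/65
x = -9684/65 (x = 1/65 - 1*149 = 1/65 - 149 = -9684/65 ≈ -148.98)
R = 2*I*√4965 (R = √(-19860) = 2*I*√4965 ≈ 140.93*I)
1/(x + R) = 1/(-9684/65 + 2*I*√4965)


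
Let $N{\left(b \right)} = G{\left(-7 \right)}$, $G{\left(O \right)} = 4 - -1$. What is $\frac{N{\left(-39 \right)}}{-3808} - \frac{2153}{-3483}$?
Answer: $\frac{8181209}{13263264} \approx 0.61683$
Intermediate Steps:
$G{\left(O \right)} = 5$ ($G{\left(O \right)} = 4 + 1 = 5$)
$N{\left(b \right)} = 5$
$\frac{N{\left(-39 \right)}}{-3808} - \frac{2153}{-3483} = \frac{5}{-3808} - \frac{2153}{-3483} = 5 \left(- \frac{1}{3808}\right) - - \frac{2153}{3483} = - \frac{5}{3808} + \frac{2153}{3483} = \frac{8181209}{13263264}$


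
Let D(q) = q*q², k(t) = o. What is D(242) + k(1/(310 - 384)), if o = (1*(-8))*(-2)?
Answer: 14172504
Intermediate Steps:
o = 16 (o = -8*(-2) = 16)
k(t) = 16
D(q) = q³
D(242) + k(1/(310 - 384)) = 242³ + 16 = 14172488 + 16 = 14172504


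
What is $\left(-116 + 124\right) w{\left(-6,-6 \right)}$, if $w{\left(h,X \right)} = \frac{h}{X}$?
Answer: $8$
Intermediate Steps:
$\left(-116 + 124\right) w{\left(-6,-6 \right)} = \left(-116 + 124\right) \left(- \frac{6}{-6}\right) = 8 \left(\left(-6\right) \left(- \frac{1}{6}\right)\right) = 8 \cdot 1 = 8$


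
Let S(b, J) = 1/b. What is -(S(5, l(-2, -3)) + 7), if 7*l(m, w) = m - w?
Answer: -36/5 ≈ -7.2000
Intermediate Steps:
l(m, w) = -w/7 + m/7 (l(m, w) = (m - w)/7 = -w/7 + m/7)
-(S(5, l(-2, -3)) + 7) = -(1/5 + 7) = -(⅕ + 7) = -1*36/5 = -36/5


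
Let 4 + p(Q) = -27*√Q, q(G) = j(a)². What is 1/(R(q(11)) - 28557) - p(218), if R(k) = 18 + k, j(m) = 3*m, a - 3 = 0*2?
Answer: 113831/28458 + 27*√218 ≈ 402.65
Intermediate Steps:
a = 3 (a = 3 + 0*2 = 3 + 0 = 3)
q(G) = 81 (q(G) = (3*3)² = 9² = 81)
p(Q) = -4 - 27*√Q
1/(R(q(11)) - 28557) - p(218) = 1/((18 + 81) - 28557) - (-4 - 27*√218) = 1/(99 - 28557) + (4 + 27*√218) = 1/(-28458) + (4 + 27*√218) = -1/28458 + (4 + 27*√218) = 113831/28458 + 27*√218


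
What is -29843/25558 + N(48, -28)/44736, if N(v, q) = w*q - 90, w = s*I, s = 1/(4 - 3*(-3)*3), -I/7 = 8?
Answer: -10354495441/8861060832 ≈ -1.1685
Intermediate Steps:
I = -56 (I = -7*8 = -56)
s = 1/31 (s = 1/(4 + 9*3) = 1/(4 + 27) = 1/31 ≈ 0.032258)
w = -56/31 (w = (1/31)*(-56) = -56/31 ≈ -1.8065)
N(v, q) = -90 - 56*q/31 (N(v, q) = -56*q/31 - 90 = -90 - 56*q/31)
-29843/25558 + N(48, -28)/44736 = -29843/25558 + (-90 - 56/31*(-28))/44736 = -29843*1/25558 + (-90 + 1568/31)*(1/44736) = -29843/25558 - 1222/31*1/44736 = -29843/25558 - 611/693408 = -10354495441/8861060832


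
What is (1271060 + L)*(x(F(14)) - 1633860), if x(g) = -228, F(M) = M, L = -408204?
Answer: -1409982635328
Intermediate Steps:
(1271060 + L)*(x(F(14)) - 1633860) = (1271060 - 408204)*(-228 - 1633860) = 862856*(-1634088) = -1409982635328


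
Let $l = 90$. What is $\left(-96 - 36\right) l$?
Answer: $-11880$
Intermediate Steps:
$\left(-96 - 36\right) l = \left(-96 - 36\right) 90 = \left(-132\right) 90 = -11880$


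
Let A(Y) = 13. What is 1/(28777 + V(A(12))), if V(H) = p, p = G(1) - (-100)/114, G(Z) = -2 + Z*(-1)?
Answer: 57/1640168 ≈ 3.4753e-5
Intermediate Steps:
G(Z) = -2 - Z
p = -121/57 (p = (-2 - 1*1) - (-100)/114 = (-2 - 1) - (-100)/114 = -3 - 1*(-50/57) = -3 + 50/57 = -121/57 ≈ -2.1228)
V(H) = -121/57
1/(28777 + V(A(12))) = 1/(28777 - 121/57) = 1/(1640168/57) = 57/1640168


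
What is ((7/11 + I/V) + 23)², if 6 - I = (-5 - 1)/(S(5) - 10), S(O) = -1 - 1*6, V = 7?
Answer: 1023744016/1713481 ≈ 597.46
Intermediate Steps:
S(O) = -7 (S(O) = -1 - 6 = -7)
I = 96/17 (I = 6 - (-5 - 1)/(-7 - 10) = 6 - (-6)/(-17) = 6 - (-6)*(-1)/17 = 6 - 1*6/17 = 6 - 6/17 = 96/17 ≈ 5.6471)
((7/11 + I/V) + 23)² = ((7/11 + (96/17)/7) + 23)² = ((7*(1/11) + (96/17)*(⅐)) + 23)² = ((7/11 + 96/119) + 23)² = (1889/1309 + 23)² = (31996/1309)² = 1023744016/1713481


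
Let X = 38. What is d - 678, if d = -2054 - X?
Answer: -2770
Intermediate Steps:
d = -2092 (d = -2054 - 1*38 = -2054 - 38 = -2092)
d - 678 = -2092 - 678 = -2770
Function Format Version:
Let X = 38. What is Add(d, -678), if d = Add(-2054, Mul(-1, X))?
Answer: -2770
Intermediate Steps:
d = -2092 (d = Add(-2054, Mul(-1, 38)) = Add(-2054, -38) = -2092)
Add(d, -678) = Add(-2092, -678) = -2770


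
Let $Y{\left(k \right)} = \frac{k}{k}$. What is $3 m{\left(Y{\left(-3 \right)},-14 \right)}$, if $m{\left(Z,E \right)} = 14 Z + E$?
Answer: $0$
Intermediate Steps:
$Y{\left(k \right)} = 1$
$m{\left(Z,E \right)} = E + 14 Z$
$3 m{\left(Y{\left(-3 \right)},-14 \right)} = 3 \left(-14 + 14 \cdot 1\right) = 3 \left(-14 + 14\right) = 3 \cdot 0 = 0$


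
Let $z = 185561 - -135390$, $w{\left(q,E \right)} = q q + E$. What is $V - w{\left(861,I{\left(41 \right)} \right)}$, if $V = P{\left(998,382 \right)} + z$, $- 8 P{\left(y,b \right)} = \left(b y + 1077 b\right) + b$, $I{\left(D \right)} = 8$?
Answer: $-519507$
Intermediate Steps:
$w{\left(q,E \right)} = E + q^{2}$ ($w{\left(q,E \right)} = q^{2} + E = E + q^{2}$)
$P{\left(y,b \right)} = - \frac{539 b}{4} - \frac{b y}{8}$ ($P{\left(y,b \right)} = - \frac{\left(b y + 1077 b\right) + b}{8} = - \frac{\left(1077 b + b y\right) + b}{8} = - \frac{1078 b + b y}{8} = - \frac{539 b}{4} - \frac{b y}{8}$)
$z = 320951$ ($z = 185561 + 135390 = 320951$)
$V = 221822$ ($V = \left(- \frac{1}{8}\right) 382 \left(1078 + 998\right) + 320951 = \left(- \frac{1}{8}\right) 382 \cdot 2076 + 320951 = -99129 + 320951 = 221822$)
$V - w{\left(861,I{\left(41 \right)} \right)} = 221822 - \left(8 + 861^{2}\right) = 221822 - \left(8 + 741321\right) = 221822 - 741329 = -519507$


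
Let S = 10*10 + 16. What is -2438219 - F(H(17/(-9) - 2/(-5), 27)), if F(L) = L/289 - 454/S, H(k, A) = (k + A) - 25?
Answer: -1839121258709/754290 ≈ -2.4382e+6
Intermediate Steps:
S = 116 (S = 100 + 16 = 116)
H(k, A) = -25 + A + k (H(k, A) = (A + k) - 25 = -25 + A + k)
F(L) = -227/58 + L/289 (F(L) = L/289 - 454/116 = L*(1/289) - 454*1/116 = L/289 - 227/58 = -227/58 + L/289)
-2438219 - F(H(17/(-9) - 2/(-5), 27)) = -2438219 - (-227/58 + (-25 + 27 + (17/(-9) - 2/(-5)))/289) = -2438219 - (-227/58 + (-25 + 27 + (17*(-1/9) - 2*(-1/5)))/289) = -2438219 - (-227/58 + (-25 + 27 + (-17/9 + 2/5))/289) = -2438219 - (-227/58 + (-25 + 27 - 67/45)/289) = -2438219 - (-227/58 + (1/289)*(23/45)) = -2438219 - (-227/58 + 23/13005) = -2438219 - 1*(-2950801/754290) = -2438219 + 2950801/754290 = -1839121258709/754290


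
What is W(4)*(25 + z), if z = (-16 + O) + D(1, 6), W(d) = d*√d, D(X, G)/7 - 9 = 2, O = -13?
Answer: 584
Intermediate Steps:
D(X, G) = 77 (D(X, G) = 63 + 7*2 = 63 + 14 = 77)
W(d) = d^(3/2)
z = 48 (z = (-16 - 13) + 77 = -29 + 77 = 48)
W(4)*(25 + z) = 4^(3/2)*(25 + 48) = 8*73 = 584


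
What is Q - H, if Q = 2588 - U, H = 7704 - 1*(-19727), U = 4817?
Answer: -29660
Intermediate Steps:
H = 27431 (H = 7704 + 19727 = 27431)
Q = -2229 (Q = 2588 - 1*4817 = 2588 - 4817 = -2229)
Q - H = -2229 - 1*27431 = -2229 - 27431 = -29660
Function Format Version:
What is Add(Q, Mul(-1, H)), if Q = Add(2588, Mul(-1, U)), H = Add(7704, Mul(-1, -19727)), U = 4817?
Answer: -29660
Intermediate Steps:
H = 27431 (H = Add(7704, 19727) = 27431)
Q = -2229 (Q = Add(2588, Mul(-1, 4817)) = Add(2588, -4817) = -2229)
Add(Q, Mul(-1, H)) = Add(-2229, Mul(-1, 27431)) = Add(-2229, -27431) = -29660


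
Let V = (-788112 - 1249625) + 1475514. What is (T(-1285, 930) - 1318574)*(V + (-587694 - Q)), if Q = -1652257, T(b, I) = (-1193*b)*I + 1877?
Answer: 715522020910020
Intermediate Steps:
T(b, I) = 1877 - 1193*I*b (T(b, I) = -1193*I*b + 1877 = 1877 - 1193*I*b)
V = -562223 (V = -2037737 + 1475514 = -562223)
(T(-1285, 930) - 1318574)*(V + (-587694 - Q)) = ((1877 - 1193*930*(-1285)) - 1318574)*(-562223 + (-587694 - 1*(-1652257))) = ((1877 + 1425694650) - 1318574)*(-562223 + (-587694 + 1652257)) = (1425696527 - 1318574)*(-562223 + 1064563) = 1424377953*502340 = 715522020910020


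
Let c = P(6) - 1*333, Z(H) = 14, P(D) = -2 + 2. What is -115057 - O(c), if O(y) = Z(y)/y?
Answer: -38313967/333 ≈ -1.1506e+5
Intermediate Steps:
P(D) = 0
c = -333 (c = 0 - 1*333 = 0 - 333 = -333)
O(y) = 14/y
-115057 - O(c) = -115057 - 14/(-333) = -115057 - 14*(-1)/333 = -115057 - 1*(-14/333) = -115057 + 14/333 = -38313967/333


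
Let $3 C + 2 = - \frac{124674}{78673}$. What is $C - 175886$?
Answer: $- \frac{41512719854}{236019} \approx -1.7589 \cdot 10^{5}$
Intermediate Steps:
$C = - \frac{282020}{236019}$ ($C = - \frac{2}{3} + \frac{\left(-124674\right) \frac{1}{78673}}{3} = - \frac{2}{3} + \frac{1}{3} \left(- \frac{124674}{78673}\right) = - \frac{2}{3} - \frac{41558}{78673} = - \frac{282020}{236019} \approx -1.1949$)
$C - 175886 = - \frac{282020}{236019} - 175886 = - \frac{41512719854}{236019}$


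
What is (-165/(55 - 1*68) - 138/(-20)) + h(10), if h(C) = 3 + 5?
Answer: 3587/130 ≈ 27.592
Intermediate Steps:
h(C) = 8
(-165/(55 - 1*68) - 138/(-20)) + h(10) = (-165/(55 - 1*68) - 138/(-20)) + 8 = (-165/(55 - 68) - 138*(-1/20)) + 8 = (-165/(-13) + 69/10) + 8 = (-165*(-1/13) + 69/10) + 8 = (165/13 + 69/10) + 8 = 2547/130 + 8 = 3587/130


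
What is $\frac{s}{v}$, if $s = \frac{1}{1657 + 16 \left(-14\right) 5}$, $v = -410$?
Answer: $- \frac{1}{220170} \approx -4.5419 \cdot 10^{-6}$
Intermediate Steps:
$s = \frac{1}{537}$ ($s = \frac{1}{1657 - 1120} = \frac{1}{537} \approx 0.0018622$)
$\frac{s}{v} = \frac{1}{537 \left(-410\right)} = \frac{1}{537} \left(- \frac{1}{410}\right) = - \frac{1}{220170}$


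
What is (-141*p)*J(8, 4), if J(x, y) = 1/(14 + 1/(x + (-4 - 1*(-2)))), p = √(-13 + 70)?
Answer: -846*√57/85 ≈ -75.143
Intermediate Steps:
p = √57 ≈ 7.5498
J(x, y) = 1/(14 + 1/(-2 + x)) (J(x, y) = 1/(14 + 1/(x + (-4 + 2))) = 1/(14 + 1/(x - 2)) = 1/(14 + 1/(-2 + x)))
(-141*p)*J(8, 4) = (-141*√57)*((-2 + 8)/(-27 + 14*8)) = (-141*√57)*(6/(-27 + 112)) = (-141*√57)*(6/85) = (-141*√57)*((1/85)*6) = -141*√57*(6/85) = -846*√57/85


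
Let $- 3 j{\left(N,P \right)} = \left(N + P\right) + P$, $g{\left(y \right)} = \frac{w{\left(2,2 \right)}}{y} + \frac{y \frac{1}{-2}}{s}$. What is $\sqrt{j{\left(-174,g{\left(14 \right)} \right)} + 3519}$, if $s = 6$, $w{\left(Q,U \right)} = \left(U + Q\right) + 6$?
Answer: $\frac{\sqrt{1577590}}{21} \approx 59.811$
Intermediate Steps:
$w{\left(Q,U \right)} = 6 + Q + U$ ($w{\left(Q,U \right)} = \left(Q + U\right) + 6 = 6 + Q + U$)
$g{\left(y \right)} = \frac{10}{y} - \frac{y}{12}$ ($g{\left(y \right)} = \frac{6 + 2 + 2}{y} + \frac{y \frac{1}{-2}}{6} = \frac{10}{y} + y \left(- \frac{1}{2}\right) \frac{1}{6} = \frac{10}{y} + - \frac{y}{2} \cdot \frac{1}{6} = \frac{10}{y} - \frac{y}{12}$)
$j{\left(N,P \right)} = - \frac{2 P}{3} - \frac{N}{3}$ ($j{\left(N,P \right)} = - \frac{\left(N + P\right) + P}{3} = - \frac{N + 2 P}{3} = - \frac{2 P}{3} - \frac{N}{3}$)
$\sqrt{j{\left(-174,g{\left(14 \right)} \right)} + 3519} = \sqrt{\left(- \frac{2 \left(\frac{10}{14} - \frac{7}{6}\right)}{3} - -58\right) + 3519} = \sqrt{\left(- \frac{2 \left(10 \cdot \frac{1}{14} - \frac{7}{6}\right)}{3} + 58\right) + 3519} = \sqrt{\left(- \frac{2 \left(\frac{5}{7} - \frac{7}{6}\right)}{3} + 58\right) + 3519} = \sqrt{\left(\left(- \frac{2}{3}\right) \left(- \frac{19}{42}\right) + 58\right) + 3519} = \sqrt{\left(\frac{19}{63} + 58\right) + 3519} = \sqrt{\frac{3673}{63} + 3519} = \sqrt{\frac{225370}{63}} = \frac{\sqrt{1577590}}{21}$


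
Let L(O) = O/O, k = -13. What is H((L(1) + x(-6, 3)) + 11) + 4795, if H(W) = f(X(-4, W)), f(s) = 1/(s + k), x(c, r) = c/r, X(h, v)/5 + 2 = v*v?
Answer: 2287216/477 ≈ 4795.0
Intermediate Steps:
L(O) = 1
X(h, v) = -10 + 5*v² (X(h, v) = -10 + 5*(v*v) = -10 + 5*v²)
f(s) = 1/(-13 + s) (f(s) = 1/(s - 13) = 1/(-13 + s))
H(W) = 1/(-23 + 5*W²) (H(W) = 1/(-13 + (-10 + 5*W²)) = 1/(-23 + 5*W²))
H((L(1) + x(-6, 3)) + 11) + 4795 = 1/(-23 + 5*((1 - 6/3) + 11)²) + 4795 = 1/(-23 + 5*((1 - 6*⅓) + 11)²) + 4795 = 1/(-23 + 5*((1 - 2) + 11)²) + 4795 = 1/(-23 + 5*(-1 + 11)²) + 4795 = 1/(-23 + 5*10²) + 4795 = 1/(-23 + 5*100) + 4795 = 1/(-23 + 500) + 4795 = 1/477 + 4795 = 2287216/477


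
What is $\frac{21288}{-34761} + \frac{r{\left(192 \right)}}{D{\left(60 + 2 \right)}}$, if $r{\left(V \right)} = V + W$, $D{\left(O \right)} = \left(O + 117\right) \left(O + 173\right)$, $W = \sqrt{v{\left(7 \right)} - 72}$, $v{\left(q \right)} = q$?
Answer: $- \frac{296268536}{487407155} + \frac{i \sqrt{65}}{42065} \approx -0.60785 + 0.00019166 i$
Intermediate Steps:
$W = i \sqrt{65}$ ($W = \sqrt{7 - 72} = \sqrt{-65} = i \sqrt{65} \approx 8.0623 i$)
$D{\left(O \right)} = \left(117 + O\right) \left(173 + O\right)$
$r{\left(V \right)} = V + i \sqrt{65}$
$\frac{21288}{-34761} + \frac{r{\left(192 \right)}}{D{\left(60 + 2 \right)}} = \frac{21288}{-34761} + \frac{192 + i \sqrt{65}}{20241 + \left(60 + 2\right)^{2} + 290 \left(60 + 2\right)} = 21288 \left(- \frac{1}{34761}\right) + \frac{192 + i \sqrt{65}}{20241 + 62^{2} + 290 \cdot 62} = - \frac{7096}{11587} + \frac{192 + i \sqrt{65}}{20241 + 3844 + 17980} = - \frac{7096}{11587} + \frac{192 + i \sqrt{65}}{42065} = - \frac{7096}{11587} + \left(192 + i \sqrt{65}\right) \frac{1}{42065} = - \frac{7096}{11587} + \left(\frac{192}{42065} + \frac{i \sqrt{65}}{42065}\right) = - \frac{296268536}{487407155} + \frac{i \sqrt{65}}{42065}$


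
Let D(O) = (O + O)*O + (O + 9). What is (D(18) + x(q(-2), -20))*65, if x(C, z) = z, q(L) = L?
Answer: 42575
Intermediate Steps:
D(O) = 9 + O + 2*O² (D(O) = (2*O)*O + (9 + O) = 2*O² + (9 + O) = 9 + O + 2*O²)
(D(18) + x(q(-2), -20))*65 = ((9 + 18 + 2*18²) - 20)*65 = ((9 + 18 + 2*324) - 20)*65 = ((9 + 18 + 648) - 20)*65 = (675 - 20)*65 = 655*65 = 42575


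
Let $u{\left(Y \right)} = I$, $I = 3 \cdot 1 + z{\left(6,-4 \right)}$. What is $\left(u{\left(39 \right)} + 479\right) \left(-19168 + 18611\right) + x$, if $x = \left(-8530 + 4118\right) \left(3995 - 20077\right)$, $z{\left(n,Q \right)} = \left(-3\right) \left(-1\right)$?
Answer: $70683639$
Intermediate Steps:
$z{\left(n,Q \right)} = 3$
$I = 6$ ($I = 3 \cdot 1 + 3 = 3 + 3 = 6$)
$u{\left(Y \right)} = 6$
$x = 70953784$ ($x = \left(-4412\right) \left(-16082\right) = 70953784$)
$\left(u{\left(39 \right)} + 479\right) \left(-19168 + 18611\right) + x = \left(6 + 479\right) \left(-19168 + 18611\right) + 70953784 = 485 \left(-557\right) + 70953784 = -270145 + 70953784 = 70683639$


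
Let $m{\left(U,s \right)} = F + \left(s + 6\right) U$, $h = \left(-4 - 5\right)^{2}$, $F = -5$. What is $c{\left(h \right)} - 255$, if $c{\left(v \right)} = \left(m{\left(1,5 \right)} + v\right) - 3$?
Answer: $-171$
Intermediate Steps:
$h = 81$ ($h = \left(-9\right)^{2} = 81$)
$m{\left(U,s \right)} = -5 + U \left(6 + s\right)$ ($m{\left(U,s \right)} = -5 + \left(s + 6\right) U = -5 + \left(6 + s\right) U = -5 + U \left(6 + s\right)$)
$c{\left(v \right)} = 3 + v$ ($c{\left(v \right)} = \left(\left(-5 + 6 \cdot 1 + 1 \cdot 5\right) + v\right) - 3 = \left(\left(-5 + 6 + 5\right) + v\right) - 3 = \left(6 + v\right) - 3 = 3 + v$)
$c{\left(h \right)} - 255 = \left(3 + 81\right) - 255 = 84 - 255 = -171$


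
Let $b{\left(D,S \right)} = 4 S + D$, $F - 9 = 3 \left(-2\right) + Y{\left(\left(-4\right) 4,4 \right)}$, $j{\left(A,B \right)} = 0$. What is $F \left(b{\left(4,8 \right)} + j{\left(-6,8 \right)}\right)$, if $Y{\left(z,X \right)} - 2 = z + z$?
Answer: $-972$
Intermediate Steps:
$Y{\left(z,X \right)} = 2 + 2 z$ ($Y{\left(z,X \right)} = 2 + \left(z + z\right) = 2 + 2 z$)
$F = -27$ ($F = 9 + \left(3 \left(-2\right) + \left(2 + 2 \left(\left(-4\right) 4\right)\right)\right) = 9 + \left(-6 + \left(2 + 2 \left(-16\right)\right)\right) = 9 + \left(-6 + \left(2 - 32\right)\right) = 9 - 36 = -27$)
$b{\left(D,S \right)} = D + 4 S$
$F \left(b{\left(4,8 \right)} + j{\left(-6,8 \right)}\right) = - 27 \left(\left(4 + 4 \cdot 8\right) + 0\right) = - 27 \left(\left(4 + 32\right) + 0\right) = - 27 \left(36 + 0\right) = \left(-27\right) 36 = -972$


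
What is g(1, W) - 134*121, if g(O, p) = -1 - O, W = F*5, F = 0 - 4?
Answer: -16216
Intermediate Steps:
F = -4
W = -20 (W = -4*5 = -20)
g(1, W) - 134*121 = (-1 - 1*1) - 134*121 = (-1 - 1) - 16214 = -2 - 16214 = -16216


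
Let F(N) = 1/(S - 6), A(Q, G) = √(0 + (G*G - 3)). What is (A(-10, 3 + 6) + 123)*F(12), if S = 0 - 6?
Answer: -41/4 - √78/12 ≈ -10.986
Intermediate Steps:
S = -6
A(Q, G) = √(-3 + G²) (A(Q, G) = √(0 + (G² - 3)) = √(0 + (-3 + G²)) = √(-3 + G²))
F(N) = -1/12 (F(N) = 1/(-6 - 6) = 1/(-12) = -1/12)
(A(-10, 3 + 6) + 123)*F(12) = (√(-3 + (3 + 6)²) + 123)*(-1/12) = (√(-3 + 9²) + 123)*(-1/12) = (√(-3 + 81) + 123)*(-1/12) = (√78 + 123)*(-1/12) = (123 + √78)*(-1/12) = -41/4 - √78/12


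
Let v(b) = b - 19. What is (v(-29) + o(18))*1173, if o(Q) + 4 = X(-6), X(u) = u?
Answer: -68034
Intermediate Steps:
v(b) = -19 + b
o(Q) = -10 (o(Q) = -4 - 6 = -10)
(v(-29) + o(18))*1173 = ((-19 - 29) - 10)*1173 = (-48 - 10)*1173 = -58*1173 = -68034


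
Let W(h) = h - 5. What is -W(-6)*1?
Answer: 11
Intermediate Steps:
W(h) = -5 + h
-W(-6)*1 = -(-5 - 6)*1 = -1*(-11)*1 = 11*1 = 11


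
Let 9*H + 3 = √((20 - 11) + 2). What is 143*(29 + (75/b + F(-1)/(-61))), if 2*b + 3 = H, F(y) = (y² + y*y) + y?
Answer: -128520964/54229 - 193050*√11/889 ≈ -3090.2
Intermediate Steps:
H = -⅓ + √11/9 (H = -⅓ + √((20 - 11) + 2)/9 = -⅓ + √(9 + 2)/9 = -⅓ + √11/9 ≈ 0.035181)
F(y) = y + 2*y² (F(y) = (y² + y²) + y = 2*y² + y = y + 2*y²)
b = -5/3 + √11/18 (b = -3/2 + (-⅓ + √11/9)/2 = -3/2 + (-⅙ + √11/18) = -5/3 + √11/18 ≈ -1.4824)
143*(29 + (75/b + F(-1)/(-61))) = 143*(29 + (75/(-5/3 + √11/18) - (1 + 2*(-1))/(-61))) = 143*(29 + (75/(-5/3 + √11/18) - (1 - 2)*(-1/61))) = 143*(29 + (75/(-5/3 + √11/18) - 1*(-1)*(-1/61))) = 143*(29 + (75/(-5/3 + √11/18) + 1*(-1/61))) = 143*(29 + (75/(-5/3 + √11/18) - 1/61)) = 143*(29 + (-1/61 + 75/(-5/3 + √11/18))) = 143*(1768/61 + 75/(-5/3 + √11/18)) = 252824/61 + 10725/(-5/3 + √11/18)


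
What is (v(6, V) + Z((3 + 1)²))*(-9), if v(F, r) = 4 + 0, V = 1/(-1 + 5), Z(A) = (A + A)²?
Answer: -9252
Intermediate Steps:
Z(A) = 4*A² (Z(A) = (2*A)² = 4*A²)
V = ¼ (V = 1/4 = ¼ ≈ 0.25000)
v(F, r) = 4
(v(6, V) + Z((3 + 1)²))*(-9) = (4 + 4*((3 + 1)²)²)*(-9) = (4 + 4*(4²)²)*(-9) = (4 + 4*16²)*(-9) = (4 + 4*256)*(-9) = (4 + 1024)*(-9) = 1028*(-9) = -9252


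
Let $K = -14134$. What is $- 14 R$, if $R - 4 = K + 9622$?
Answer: $63112$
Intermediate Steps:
$R = -4508$ ($R = 4 + \left(-14134 + 9622\right) = 4 - 4512 = -4508$)
$- 14 R = \left(-14\right) \left(-4508\right) = 63112$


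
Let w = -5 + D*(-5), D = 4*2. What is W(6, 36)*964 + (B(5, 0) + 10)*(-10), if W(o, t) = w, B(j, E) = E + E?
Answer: -43480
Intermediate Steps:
D = 8
B(j, E) = 2*E
w = -45 (w = -5 + 8*(-5) = -5 - 40 = -45)
W(o, t) = -45
W(6, 36)*964 + (B(5, 0) + 10)*(-10) = -45*964 + (2*0 + 10)*(-10) = -43380 + (0 + 10)*(-10) = -43380 + 10*(-10) = -43380 - 100 = -43480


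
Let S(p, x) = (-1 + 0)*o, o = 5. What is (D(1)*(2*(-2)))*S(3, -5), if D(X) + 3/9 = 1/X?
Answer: 40/3 ≈ 13.333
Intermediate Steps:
S(p, x) = -5 (S(p, x) = (-1 + 0)*5 = -1*5 = -5)
D(X) = -⅓ + 1/X
(D(1)*(2*(-2)))*S(3, -5) = (((⅓)*(3 - 1*1)/1)*(2*(-2)))*(-5) = (((⅓)*1*(3 - 1))*(-4))*(-5) = (((⅓)*1*2)*(-4))*(-5) = ((⅔)*(-4))*(-5) = -8/3*(-5) = 40/3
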